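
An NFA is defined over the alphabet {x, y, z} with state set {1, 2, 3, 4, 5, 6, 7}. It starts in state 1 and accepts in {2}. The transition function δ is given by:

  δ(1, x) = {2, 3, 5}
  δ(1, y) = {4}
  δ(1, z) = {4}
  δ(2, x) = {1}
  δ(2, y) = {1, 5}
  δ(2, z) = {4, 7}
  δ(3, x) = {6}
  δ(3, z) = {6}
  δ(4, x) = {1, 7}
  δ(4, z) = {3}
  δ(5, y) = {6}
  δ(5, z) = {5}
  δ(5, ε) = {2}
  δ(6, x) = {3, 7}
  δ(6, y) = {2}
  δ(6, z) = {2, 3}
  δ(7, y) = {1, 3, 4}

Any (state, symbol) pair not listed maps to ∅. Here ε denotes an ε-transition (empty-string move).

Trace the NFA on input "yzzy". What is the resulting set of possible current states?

{2}

Start in {1}.
Read 'y': 1→{4}; now {4}.
Read 'z': 4→{3}; now {3}.
Read 'z': 3→{6}; now {6}.
Read 'y': 6→{2}; now {2}.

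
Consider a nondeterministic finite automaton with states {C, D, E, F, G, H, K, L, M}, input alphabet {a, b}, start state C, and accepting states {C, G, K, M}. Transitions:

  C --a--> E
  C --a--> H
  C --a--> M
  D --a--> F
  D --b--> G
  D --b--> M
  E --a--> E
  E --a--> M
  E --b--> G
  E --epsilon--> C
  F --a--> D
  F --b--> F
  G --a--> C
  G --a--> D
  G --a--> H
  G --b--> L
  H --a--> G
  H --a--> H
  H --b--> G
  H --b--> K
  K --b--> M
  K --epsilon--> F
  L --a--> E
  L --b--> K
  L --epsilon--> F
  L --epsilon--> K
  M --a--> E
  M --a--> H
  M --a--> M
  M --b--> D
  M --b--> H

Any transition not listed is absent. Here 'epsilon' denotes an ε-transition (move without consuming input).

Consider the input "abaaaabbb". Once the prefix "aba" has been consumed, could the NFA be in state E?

Start in {C}.
Read 'a': {C} → {C, E, H, M}.
Read 'b': {C, E, H, M} → {D, F, G, H, K}.
Read 'a': {D, F, G, H, K} → {C, D, F, G, H}.
State E is not in {C, D, F, G, H}.

No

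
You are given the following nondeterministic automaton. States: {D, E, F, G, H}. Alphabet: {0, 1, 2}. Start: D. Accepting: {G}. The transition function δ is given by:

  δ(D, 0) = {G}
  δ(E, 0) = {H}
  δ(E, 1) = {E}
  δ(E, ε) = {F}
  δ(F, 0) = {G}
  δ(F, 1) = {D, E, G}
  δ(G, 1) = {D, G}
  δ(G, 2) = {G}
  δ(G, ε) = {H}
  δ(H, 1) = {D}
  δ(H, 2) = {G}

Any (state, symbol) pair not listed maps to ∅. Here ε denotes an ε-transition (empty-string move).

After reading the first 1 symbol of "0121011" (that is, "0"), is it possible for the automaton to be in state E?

No

Start in {D}.
Read '0': {D} → {G, H}.
State E is not in {G, H}.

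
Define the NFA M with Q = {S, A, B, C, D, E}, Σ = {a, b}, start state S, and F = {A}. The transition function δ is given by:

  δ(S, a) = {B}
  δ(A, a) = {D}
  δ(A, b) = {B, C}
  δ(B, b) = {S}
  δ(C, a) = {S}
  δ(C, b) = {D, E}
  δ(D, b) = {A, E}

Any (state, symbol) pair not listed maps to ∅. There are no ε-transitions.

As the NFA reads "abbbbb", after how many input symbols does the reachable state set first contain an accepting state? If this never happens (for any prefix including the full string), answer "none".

none

Start in {S}.
Read 'a': {S} → {B}.
Read 'b': {B} → {S}.
Read 'b': {S} → ∅.
The set is empty and remains empty for the remaining 3 symbols.
No reachable set along the way intersects F.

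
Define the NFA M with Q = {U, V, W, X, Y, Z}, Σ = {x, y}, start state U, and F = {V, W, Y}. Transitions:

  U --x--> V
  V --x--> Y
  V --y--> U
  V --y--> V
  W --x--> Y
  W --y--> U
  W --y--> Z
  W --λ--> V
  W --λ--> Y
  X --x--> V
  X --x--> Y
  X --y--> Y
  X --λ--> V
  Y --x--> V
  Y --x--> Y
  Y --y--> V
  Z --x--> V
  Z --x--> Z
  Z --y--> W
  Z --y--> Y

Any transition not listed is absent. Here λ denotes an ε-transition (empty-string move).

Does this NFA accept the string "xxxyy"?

Yes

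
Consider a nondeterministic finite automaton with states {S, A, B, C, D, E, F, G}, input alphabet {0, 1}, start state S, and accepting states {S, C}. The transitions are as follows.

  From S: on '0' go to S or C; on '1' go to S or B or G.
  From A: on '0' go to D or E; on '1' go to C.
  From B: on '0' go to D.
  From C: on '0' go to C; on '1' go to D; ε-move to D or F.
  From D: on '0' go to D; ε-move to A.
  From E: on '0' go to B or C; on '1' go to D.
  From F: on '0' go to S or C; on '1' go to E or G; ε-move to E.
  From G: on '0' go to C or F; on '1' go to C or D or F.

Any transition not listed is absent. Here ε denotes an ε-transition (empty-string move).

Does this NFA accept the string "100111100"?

Start in {S}.
Read '1': S→{S, B, G}; now {S, B, G}.
Read '0': S→{S, C}, B→{D}, G→{C, F}; union {S, C, D, F}; ε-closure = {S, A, C, D, E, F}.
Read '0': S→{S, C}, A→{D, E}, C→{C}, D→{D}, E→{B, C}, F→{S, C}; union {S, B, C, D, E}; ε-closure = {S, A, B, C, D, E, F}.
Read '1': S→{S, B, G}, A→{C}, B→∅, C→{D}, D→∅, E→{D}, F→{E, G}; union {S, B, C, D, E, G}; ε-closure = {S, A, B, C, D, E, F, G}.
Read '1': S→{S, B, G}, A→{C}, B→∅, C→{D}, D→∅, E→{D}, F→{E, G}, G→{C, D, F}; union {S, B, C, D, E, F, G}; ε-closure = {S, A, B, C, D, E, F, G}.
Read '1': S→{S, B, G}, A→{C}, B→∅, C→{D}, D→∅, E→{D}, F→{E, G}, G→{C, D, F}; union {S, B, C, D, E, F, G}; ε-closure = {S, A, B, C, D, E, F, G}.
Read '1': S→{S, B, G}, A→{C}, B→∅, C→{D}, D→∅, E→{D}, F→{E, G}, G→{C, D, F}; union {S, B, C, D, E, F, G}; ε-closure = {S, A, B, C, D, E, F, G}.
Read '0': S→{S, C}, A→{D, E}, B→{D}, C→{C}, D→{D}, E→{B, C}, F→{S, C}, G→{C, F}; union {S, B, C, D, E, F}; ε-closure = {S, A, B, C, D, E, F}.
Read '0': S→{S, C}, A→{D, E}, B→{D}, C→{C}, D→{D}, E→{B, C}, F→{S, C}; union {S, B, C, D, E}; ε-closure = {S, A, B, C, D, E, F}.
The final set {S, A, B, C, D, E, F} contains the accepting states S, C.

Yes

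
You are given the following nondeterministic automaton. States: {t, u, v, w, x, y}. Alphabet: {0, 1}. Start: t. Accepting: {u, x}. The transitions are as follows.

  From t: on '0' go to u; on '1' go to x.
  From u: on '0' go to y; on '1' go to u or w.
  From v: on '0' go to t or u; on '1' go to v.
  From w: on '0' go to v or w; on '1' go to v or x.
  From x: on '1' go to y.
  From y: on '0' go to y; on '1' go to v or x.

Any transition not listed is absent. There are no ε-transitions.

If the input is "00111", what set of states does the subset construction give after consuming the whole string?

Start in {t}.
Read '0': {t} → {u}.
Read '0': {u} → {y}.
Read '1': {y} → {v, x}.
Read '1': {v, x} → {v, y}.
Read '1': {v, y} → {v, x}.

{v, x}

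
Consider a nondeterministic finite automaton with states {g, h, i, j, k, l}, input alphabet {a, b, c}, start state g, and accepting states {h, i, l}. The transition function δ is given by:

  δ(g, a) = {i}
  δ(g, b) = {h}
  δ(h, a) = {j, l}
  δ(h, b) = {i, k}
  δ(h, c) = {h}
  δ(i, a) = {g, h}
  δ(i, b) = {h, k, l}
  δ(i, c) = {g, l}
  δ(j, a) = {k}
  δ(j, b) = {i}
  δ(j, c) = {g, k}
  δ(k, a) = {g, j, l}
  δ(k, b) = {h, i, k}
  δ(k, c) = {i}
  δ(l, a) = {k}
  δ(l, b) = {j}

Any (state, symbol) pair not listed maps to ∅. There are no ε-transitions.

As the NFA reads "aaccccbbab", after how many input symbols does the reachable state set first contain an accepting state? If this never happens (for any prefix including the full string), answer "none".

Start in {g}.
Read 'a': {g} → {i}.
None of the earlier sets intersect F, but {i} does.

1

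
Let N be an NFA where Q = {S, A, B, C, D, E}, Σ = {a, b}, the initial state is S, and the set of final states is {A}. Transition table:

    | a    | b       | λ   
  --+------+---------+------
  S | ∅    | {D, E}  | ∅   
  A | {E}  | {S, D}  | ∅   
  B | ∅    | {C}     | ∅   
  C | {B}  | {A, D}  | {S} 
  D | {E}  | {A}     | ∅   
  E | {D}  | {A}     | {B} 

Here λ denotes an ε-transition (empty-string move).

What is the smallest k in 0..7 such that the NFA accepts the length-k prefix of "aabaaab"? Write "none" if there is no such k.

Start in {S}.
Read 'a': S→∅; now ∅.
The set is empty and remains empty for the remaining 6 symbols.
No reachable set along the way intersects F.

none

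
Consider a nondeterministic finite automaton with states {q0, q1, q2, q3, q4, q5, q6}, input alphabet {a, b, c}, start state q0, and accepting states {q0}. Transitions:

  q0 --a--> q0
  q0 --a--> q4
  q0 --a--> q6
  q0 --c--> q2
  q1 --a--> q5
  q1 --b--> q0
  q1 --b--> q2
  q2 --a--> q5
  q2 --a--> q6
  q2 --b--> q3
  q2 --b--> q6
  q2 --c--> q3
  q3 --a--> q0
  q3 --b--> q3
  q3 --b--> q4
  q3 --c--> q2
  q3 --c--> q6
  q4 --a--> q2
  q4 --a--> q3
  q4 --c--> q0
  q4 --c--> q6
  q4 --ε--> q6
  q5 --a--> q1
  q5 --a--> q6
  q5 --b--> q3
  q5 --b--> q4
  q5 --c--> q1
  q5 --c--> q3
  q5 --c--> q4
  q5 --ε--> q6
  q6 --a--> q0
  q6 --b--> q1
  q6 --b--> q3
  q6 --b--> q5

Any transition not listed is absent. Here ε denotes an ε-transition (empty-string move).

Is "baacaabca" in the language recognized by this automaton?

No

Start in {q0}.
Read 'b': {q0} → ∅.
The set is empty and remains empty for the remaining 8 symbols.
The final set ∅ contains no accepting state.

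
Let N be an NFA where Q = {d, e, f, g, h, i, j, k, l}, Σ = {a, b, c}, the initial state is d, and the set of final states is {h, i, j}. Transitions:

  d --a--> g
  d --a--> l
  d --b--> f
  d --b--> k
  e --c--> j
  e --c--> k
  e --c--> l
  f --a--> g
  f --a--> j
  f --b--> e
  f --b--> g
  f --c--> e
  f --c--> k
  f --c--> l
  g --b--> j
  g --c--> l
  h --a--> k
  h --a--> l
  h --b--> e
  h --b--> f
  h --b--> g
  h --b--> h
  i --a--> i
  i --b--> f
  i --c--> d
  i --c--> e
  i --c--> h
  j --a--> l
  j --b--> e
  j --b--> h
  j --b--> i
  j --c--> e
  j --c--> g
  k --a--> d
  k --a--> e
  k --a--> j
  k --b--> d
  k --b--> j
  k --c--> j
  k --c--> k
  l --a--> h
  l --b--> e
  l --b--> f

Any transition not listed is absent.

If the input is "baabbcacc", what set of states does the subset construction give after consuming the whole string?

{e, g, j, k, l}

Start in {d}.
Read 'b': {d} → {f, k}.
Read 'a': {f, k} → {d, e, g, j}.
Read 'a': {d, e, g, j} → {g, l}.
Read 'b': {g, l} → {e, f, j}.
Read 'b': {e, f, j} → {e, g, h, i}.
Read 'c': {e, g, h, i} → {d, e, h, j, k, l}.
Read 'a': {d, e, h, j, k, l} → {d, e, g, h, j, k, l}.
Read 'c': {d, e, g, h, j, k, l} → {e, g, j, k, l}.
Read 'c': {e, g, j, k, l} → {e, g, j, k, l}.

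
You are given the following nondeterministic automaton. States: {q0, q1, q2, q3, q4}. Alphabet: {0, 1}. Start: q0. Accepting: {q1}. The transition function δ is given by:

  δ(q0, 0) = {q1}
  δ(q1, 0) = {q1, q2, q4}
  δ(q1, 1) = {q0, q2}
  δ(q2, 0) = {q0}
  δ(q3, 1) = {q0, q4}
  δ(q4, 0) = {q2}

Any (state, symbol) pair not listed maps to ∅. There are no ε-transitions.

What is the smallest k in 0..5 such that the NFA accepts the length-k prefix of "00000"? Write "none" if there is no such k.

Start in {q0}.
Read '0': q0→{q1}; now {q1}.
None of the earlier sets intersect F, but {q1} does.

1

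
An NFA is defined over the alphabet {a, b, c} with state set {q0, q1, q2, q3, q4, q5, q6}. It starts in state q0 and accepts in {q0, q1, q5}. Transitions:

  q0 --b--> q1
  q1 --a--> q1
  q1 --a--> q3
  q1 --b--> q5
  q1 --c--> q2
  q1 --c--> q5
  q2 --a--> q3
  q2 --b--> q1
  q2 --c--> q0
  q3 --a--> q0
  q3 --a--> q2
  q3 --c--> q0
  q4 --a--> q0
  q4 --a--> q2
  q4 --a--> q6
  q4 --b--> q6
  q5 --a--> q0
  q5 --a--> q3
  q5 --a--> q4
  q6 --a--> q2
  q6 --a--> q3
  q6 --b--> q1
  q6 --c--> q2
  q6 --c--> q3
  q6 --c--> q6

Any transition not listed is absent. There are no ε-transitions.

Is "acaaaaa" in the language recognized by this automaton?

No

Start in {q0}.
Read 'a': q0→∅; now ∅.
The set is empty and remains empty for the remaining 6 symbols.
The final set ∅ contains no accepting state.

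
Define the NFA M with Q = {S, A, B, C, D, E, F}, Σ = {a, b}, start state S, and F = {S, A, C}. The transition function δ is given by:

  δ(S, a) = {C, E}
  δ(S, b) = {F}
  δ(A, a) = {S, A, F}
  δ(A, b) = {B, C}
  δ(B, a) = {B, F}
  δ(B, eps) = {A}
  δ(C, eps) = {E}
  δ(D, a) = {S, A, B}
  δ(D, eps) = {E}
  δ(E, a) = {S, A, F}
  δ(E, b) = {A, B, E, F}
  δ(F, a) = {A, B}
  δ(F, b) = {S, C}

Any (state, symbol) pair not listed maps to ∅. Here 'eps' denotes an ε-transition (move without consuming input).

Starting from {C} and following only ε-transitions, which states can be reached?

{C, E}

Begin with {C}.
ε-move C → E; add E.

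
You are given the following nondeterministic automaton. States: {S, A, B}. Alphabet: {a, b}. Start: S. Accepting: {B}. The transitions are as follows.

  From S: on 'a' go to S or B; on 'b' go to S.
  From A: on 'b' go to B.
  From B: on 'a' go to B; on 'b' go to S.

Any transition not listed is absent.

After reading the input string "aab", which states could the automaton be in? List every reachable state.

{S}

Start in {S}.
Read 'a': {S} → {S, B}.
Read 'a': {S, B} → {S, B}.
Read 'b': {S, B} → {S}.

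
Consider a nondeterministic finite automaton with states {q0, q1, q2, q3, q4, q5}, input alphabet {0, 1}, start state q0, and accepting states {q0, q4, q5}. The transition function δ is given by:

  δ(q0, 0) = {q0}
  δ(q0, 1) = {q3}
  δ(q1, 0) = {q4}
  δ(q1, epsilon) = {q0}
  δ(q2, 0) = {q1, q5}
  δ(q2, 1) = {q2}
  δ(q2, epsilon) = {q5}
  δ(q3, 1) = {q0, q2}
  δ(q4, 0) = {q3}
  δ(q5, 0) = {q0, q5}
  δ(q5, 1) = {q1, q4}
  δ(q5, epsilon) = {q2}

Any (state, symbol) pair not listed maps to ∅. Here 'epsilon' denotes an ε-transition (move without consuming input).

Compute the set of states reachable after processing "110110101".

{q0, q1, q2, q3, q4, q5}

Start in {q0}.
Read '1': q0→{q3}; now {q3}.
Read '1': q3→{q0, q2}; union {q0, q2}; ε-closure = {q0, q2, q5}.
Read '0': q0→{q0}, q2→{q1, q5}, q5→{q0, q5}; union {q0, q1, q5}; ε-closure = {q0, q1, q2, q5}.
Read '1': q0→{q3}, q1→∅, q2→{q2}, q5→{q1, q4}; union {q1, q2, q3, q4}; ε-closure = {q0, q1, q2, q3, q4, q5}.
Read '1': q0→{q3}, q1→∅, q2→{q2}, q3→{q0, q2}, q4→∅, q5→{q1, q4}; union {q0, q1, q2, q3, q4}; ε-closure = {q0, q1, q2, q3, q4, q5}.
Read '0': q0→{q0}, q1→{q4}, q2→{q1, q5}, q3→∅, q4→{q3}, q5→{q0, q5}; union {q0, q1, q3, q4, q5}; ε-closure = {q0, q1, q2, q3, q4, q5}.
Read '1': q0→{q3}, q1→∅, q2→{q2}, q3→{q0, q2}, q4→∅, q5→{q1, q4}; union {q0, q1, q2, q3, q4}; ε-closure = {q0, q1, q2, q3, q4, q5}.
Read '0': q0→{q0}, q1→{q4}, q2→{q1, q5}, q3→∅, q4→{q3}, q5→{q0, q5}; union {q0, q1, q3, q4, q5}; ε-closure = {q0, q1, q2, q3, q4, q5}.
Read '1': q0→{q3}, q1→∅, q2→{q2}, q3→{q0, q2}, q4→∅, q5→{q1, q4}; union {q0, q1, q2, q3, q4}; ε-closure = {q0, q1, q2, q3, q4, q5}.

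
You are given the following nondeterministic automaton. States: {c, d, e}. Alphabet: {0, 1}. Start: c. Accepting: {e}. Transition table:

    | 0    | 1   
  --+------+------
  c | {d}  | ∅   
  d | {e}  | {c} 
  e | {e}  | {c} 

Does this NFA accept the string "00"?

Yes

Start in {c}.
Read '0': {c} → {d}.
Read '0': {d} → {e}.
The final set {e} contains the accepting state e.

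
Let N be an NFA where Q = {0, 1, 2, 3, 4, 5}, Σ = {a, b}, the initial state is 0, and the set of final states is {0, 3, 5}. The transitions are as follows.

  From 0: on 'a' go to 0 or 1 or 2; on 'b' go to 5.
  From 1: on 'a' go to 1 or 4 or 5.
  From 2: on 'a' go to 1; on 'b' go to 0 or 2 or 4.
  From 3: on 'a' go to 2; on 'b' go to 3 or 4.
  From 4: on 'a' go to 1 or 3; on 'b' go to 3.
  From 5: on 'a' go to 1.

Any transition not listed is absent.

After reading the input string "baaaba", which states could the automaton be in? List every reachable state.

{1, 2, 3}

Start in {0}.
Read 'b': 0→{5}; now {5}.
Read 'a': 5→{1}; now {1}.
Read 'a': 1→{1, 4, 5}; now {1, 4, 5}.
Read 'a': 1→{1, 4, 5}, 4→{1, 3}, 5→{1}; now {1, 3, 4, 5}.
Read 'b': 1→∅, 3→{3, 4}, 4→{3}, 5→∅; now {3, 4}.
Read 'a': 3→{2}, 4→{1, 3}; now {1, 2, 3}.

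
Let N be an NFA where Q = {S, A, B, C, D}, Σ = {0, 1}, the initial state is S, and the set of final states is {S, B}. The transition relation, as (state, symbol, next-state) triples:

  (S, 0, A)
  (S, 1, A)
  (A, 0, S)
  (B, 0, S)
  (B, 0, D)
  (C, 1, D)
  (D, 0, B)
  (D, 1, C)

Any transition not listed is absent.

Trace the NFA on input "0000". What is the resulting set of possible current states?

Start in {S}.
Read '0': S→{A}; now {A}.
Read '0': A→{S}; now {S}.
Read '0': S→{A}; now {A}.
Read '0': A→{S}; now {S}.

{S}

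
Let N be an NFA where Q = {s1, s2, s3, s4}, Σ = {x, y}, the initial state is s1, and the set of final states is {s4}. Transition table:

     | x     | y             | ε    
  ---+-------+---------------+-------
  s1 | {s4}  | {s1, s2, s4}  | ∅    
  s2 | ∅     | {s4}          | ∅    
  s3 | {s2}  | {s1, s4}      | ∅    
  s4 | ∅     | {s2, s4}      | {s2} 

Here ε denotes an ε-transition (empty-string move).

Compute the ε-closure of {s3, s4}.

{s2, s3, s4}

Begin with {s3, s4}.
ε-move s4 → s2; add s2.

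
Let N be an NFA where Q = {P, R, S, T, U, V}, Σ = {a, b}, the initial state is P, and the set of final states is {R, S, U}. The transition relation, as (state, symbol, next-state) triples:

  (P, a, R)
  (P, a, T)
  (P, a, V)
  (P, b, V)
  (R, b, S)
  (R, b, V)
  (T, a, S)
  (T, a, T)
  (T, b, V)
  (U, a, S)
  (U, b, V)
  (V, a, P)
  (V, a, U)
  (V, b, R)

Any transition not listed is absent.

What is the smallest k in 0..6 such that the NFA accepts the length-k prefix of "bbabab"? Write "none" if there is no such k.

2

Start in {P}.
Read 'b': P→{V}; now {V}.
Read 'b': V→{R}; now {R}.
None of the earlier sets intersect F, but {R} does.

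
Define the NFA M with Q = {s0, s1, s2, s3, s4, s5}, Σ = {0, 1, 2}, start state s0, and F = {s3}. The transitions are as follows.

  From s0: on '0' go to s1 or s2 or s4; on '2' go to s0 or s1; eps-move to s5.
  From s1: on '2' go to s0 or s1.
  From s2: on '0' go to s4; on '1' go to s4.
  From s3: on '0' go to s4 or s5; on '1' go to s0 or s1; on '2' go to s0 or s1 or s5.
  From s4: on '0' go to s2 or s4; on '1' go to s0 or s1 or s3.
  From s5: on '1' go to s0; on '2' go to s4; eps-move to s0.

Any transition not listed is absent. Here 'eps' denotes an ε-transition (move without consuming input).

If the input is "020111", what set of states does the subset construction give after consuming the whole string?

{s0, s1, s5}

Start: ε-closure({s0}) = {s0, s5}.
Read '0': s0→{s1, s2, s4}, s5→∅; now {s1, s2, s4}.
Read '2': s1→{s0, s1}, s2→∅, s4→∅; union {s0, s1}; ε-closure = {s0, s1, s5}.
Read '0': s0→{s1, s2, s4}, s1→∅, s5→∅; now {s1, s2, s4}.
Read '1': s1→∅, s2→{s4}, s4→{s0, s1, s3}; union {s0, s1, s3, s4}; ε-closure = {s0, s1, s3, s4, s5}.
Read '1': s0→∅, s1→∅, s3→{s0, s1}, s4→{s0, s1, s3}, s5→{s0}; union {s0, s1, s3}; ε-closure = {s0, s1, s3, s5}.
Read '1': s0→∅, s1→∅, s3→{s0, s1}, s5→{s0}; union {s0, s1}; ε-closure = {s0, s1, s5}.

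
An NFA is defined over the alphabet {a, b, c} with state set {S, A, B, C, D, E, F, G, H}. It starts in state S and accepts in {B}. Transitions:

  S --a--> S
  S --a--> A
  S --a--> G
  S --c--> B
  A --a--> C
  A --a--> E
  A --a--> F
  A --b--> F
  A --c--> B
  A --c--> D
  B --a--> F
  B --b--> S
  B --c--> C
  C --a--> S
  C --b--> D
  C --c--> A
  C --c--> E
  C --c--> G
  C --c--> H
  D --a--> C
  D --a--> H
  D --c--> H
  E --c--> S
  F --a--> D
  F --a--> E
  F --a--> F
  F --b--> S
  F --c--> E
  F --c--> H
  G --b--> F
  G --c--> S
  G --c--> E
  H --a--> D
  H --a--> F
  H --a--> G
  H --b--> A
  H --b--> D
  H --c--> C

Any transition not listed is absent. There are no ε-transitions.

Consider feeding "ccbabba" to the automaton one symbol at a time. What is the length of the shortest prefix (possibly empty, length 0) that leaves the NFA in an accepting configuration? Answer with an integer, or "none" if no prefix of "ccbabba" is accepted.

Start in {S}.
Read 'c': S→{B}; now {B}.
None of the earlier sets intersect F, but {B} does.

1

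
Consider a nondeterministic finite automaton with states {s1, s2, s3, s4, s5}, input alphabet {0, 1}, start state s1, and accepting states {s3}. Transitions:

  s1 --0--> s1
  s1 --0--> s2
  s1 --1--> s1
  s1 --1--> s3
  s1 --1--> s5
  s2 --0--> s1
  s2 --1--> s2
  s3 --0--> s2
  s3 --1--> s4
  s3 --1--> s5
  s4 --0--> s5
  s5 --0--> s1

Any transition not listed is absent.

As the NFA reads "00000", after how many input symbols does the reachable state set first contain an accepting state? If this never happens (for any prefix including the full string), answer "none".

Start in {s1}.
Read '0': {s1} → {s1, s2}.
Read '0': {s1, s2} → {s1, s2}.
Read '0': {s1, s2} → {s1, s2}.
Read '0': {s1, s2} → {s1, s2}.
Read '0': {s1, s2} → {s1, s2}.
No reachable set along the way intersects F.

none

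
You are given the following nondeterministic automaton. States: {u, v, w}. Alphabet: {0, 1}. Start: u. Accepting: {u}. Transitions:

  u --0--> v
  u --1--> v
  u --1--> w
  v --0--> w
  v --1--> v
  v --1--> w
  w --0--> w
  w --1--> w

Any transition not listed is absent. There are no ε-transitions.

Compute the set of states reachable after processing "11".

Start in {u}.
Read '1': {u} → {v, w}.
Read '1': {v, w} → {v, w}.

{v, w}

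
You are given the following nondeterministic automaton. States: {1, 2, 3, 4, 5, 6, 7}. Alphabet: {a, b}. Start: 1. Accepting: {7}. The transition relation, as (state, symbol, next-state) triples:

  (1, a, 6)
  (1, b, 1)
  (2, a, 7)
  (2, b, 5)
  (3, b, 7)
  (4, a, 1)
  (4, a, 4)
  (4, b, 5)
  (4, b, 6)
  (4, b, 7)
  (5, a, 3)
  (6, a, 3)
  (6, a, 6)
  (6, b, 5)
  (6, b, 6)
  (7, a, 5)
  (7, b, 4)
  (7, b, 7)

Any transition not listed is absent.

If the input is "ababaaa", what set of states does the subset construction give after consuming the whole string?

{3, 6}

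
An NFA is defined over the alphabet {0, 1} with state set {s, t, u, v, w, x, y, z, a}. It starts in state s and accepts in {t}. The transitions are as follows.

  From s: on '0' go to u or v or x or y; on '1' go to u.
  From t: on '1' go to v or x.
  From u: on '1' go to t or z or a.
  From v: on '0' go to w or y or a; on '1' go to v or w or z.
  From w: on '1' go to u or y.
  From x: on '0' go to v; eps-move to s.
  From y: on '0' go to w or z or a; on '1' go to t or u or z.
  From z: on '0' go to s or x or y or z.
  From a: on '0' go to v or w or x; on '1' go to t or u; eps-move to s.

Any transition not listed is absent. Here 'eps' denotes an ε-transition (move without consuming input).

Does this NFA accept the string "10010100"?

Start in {s}.
Read '1': s→{u}; now {u}.
Read '0': u→∅; now ∅.
The set is empty and remains empty for the remaining 6 symbols.
The final set ∅ contains no accepting state.

No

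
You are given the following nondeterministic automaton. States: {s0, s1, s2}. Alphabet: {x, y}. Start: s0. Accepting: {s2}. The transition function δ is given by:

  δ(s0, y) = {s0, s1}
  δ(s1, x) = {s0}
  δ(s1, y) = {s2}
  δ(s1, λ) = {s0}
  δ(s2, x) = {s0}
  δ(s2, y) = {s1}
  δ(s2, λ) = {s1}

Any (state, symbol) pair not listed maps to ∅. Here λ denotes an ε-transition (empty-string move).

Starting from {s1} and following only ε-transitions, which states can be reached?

{s0, s1}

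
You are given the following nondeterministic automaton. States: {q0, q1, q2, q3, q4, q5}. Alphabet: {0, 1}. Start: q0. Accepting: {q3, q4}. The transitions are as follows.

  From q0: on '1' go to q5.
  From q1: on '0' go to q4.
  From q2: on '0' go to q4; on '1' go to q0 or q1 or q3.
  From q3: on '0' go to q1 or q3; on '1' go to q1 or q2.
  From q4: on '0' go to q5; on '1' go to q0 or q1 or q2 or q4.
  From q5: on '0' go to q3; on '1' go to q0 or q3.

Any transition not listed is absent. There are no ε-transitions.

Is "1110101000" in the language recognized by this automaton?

Start in {q0}.
Read '1': {q0} → {q5}.
Read '1': {q5} → {q0, q3}.
Read '1': {q0, q3} → {q1, q2, q5}.
Read '0': {q1, q2, q5} → {q3, q4}.
Read '1': {q3, q4} → {q0, q1, q2, q4}.
Read '0': {q0, q1, q2, q4} → {q4, q5}.
Read '1': {q4, q5} → {q0, q1, q2, q3, q4}.
Read '0': {q0, q1, q2, q3, q4} → {q1, q3, q4, q5}.
Read '0': {q1, q3, q4, q5} → {q1, q3, q4, q5}.
Read '0': {q1, q3, q4, q5} → {q1, q3, q4, q5}.
The final set {q1, q3, q4, q5} contains the accepting states q3, q4.

Yes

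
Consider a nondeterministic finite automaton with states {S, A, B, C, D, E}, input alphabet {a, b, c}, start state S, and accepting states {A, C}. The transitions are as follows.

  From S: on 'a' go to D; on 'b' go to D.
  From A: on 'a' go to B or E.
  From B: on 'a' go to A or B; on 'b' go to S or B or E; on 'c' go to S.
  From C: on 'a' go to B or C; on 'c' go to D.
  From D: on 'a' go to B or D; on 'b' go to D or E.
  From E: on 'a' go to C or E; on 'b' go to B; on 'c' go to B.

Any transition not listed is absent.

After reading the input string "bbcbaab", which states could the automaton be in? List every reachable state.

Start in {S}.
Read 'b': S→{D}; now {D}.
Read 'b': D→{D, E}; now {D, E}.
Read 'c': D→∅, E→{B}; now {B}.
Read 'b': B→{S, B, E}; now {S, B, E}.
Read 'a': S→{D}, B→{A, B}, E→{C, E}; now {A, B, C, D, E}.
Read 'a': A→{B, E}, B→{A, B}, C→{B, C}, D→{B, D}, E→{C, E}; now {A, B, C, D, E}.
Read 'b': A→∅, B→{S, B, E}, C→∅, D→{D, E}, E→{B}; now {S, B, D, E}.

{S, B, D, E}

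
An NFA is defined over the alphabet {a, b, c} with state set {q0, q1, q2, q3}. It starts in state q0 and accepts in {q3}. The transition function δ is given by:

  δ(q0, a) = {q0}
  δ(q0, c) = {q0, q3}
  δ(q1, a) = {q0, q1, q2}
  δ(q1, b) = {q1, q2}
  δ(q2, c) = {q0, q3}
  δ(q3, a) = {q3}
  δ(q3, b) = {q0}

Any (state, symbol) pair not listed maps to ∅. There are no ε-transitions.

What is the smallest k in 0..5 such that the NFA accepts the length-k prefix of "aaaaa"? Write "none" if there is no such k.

none

Start in {q0}.
Read 'a': q0→{q0}; now {q0}.
Read 'a': q0→{q0}; now {q0}.
Read 'a': q0→{q0}; now {q0}.
Read 'a': q0→{q0}; now {q0}.
Read 'a': q0→{q0}; now {q0}.
No reachable set along the way intersects F.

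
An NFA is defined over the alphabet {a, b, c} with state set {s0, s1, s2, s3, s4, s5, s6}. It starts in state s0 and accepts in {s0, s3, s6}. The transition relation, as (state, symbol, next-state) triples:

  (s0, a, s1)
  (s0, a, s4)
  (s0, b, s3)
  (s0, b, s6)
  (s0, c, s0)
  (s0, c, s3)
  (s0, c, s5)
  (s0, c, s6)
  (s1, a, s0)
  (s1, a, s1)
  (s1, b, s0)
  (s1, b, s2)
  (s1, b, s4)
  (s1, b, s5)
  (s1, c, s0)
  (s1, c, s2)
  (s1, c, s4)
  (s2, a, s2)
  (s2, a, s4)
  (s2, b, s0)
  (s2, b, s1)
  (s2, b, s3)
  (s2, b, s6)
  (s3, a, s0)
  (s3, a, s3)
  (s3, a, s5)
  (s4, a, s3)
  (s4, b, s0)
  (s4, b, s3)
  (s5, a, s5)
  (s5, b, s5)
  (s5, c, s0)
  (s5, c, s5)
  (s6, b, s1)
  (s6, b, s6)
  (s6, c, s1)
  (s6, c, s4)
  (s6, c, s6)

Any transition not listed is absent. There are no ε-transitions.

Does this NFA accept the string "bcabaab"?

Start in {s0}.
Read 'b': {s0} → {s3, s6}.
Read 'c': {s3, s6} → {s1, s4, s6}.
Read 'a': {s1, s4, s6} → {s0, s1, s3}.
Read 'b': {s0, s1, s3} → {s0, s2, s3, s4, s5, s6}.
Read 'a': {s0, s2, s3, s4, s5, s6} → {s0, s1, s2, s3, s4, s5}.
Read 'a': {s0, s1, s2, s3, s4, s5} → {s0, s1, s2, s3, s4, s5}.
Read 'b': {s0, s1, s2, s3, s4, s5} → {s0, s1, s2, s3, s4, s5, s6}.
The final set {s0, s1, s2, s3, s4, s5, s6} contains the accepting states s0, s3, s6.

Yes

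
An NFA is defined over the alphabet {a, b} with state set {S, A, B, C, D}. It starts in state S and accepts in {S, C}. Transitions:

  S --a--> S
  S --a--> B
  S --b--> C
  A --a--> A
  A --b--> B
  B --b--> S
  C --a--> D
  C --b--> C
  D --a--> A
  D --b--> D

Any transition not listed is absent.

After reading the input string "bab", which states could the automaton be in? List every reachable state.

Start in {S}.
Read 'b': {S} → {C}.
Read 'a': {C} → {D}.
Read 'b': {D} → {D}.

{D}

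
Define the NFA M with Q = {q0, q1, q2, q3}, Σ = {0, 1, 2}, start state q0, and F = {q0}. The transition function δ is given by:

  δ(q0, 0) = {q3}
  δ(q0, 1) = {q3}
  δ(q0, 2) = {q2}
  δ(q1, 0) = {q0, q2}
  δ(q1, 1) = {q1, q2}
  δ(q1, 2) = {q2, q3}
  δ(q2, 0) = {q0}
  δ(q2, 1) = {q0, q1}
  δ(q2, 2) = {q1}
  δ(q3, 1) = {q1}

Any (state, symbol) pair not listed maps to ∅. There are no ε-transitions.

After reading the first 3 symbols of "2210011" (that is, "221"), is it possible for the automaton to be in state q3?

No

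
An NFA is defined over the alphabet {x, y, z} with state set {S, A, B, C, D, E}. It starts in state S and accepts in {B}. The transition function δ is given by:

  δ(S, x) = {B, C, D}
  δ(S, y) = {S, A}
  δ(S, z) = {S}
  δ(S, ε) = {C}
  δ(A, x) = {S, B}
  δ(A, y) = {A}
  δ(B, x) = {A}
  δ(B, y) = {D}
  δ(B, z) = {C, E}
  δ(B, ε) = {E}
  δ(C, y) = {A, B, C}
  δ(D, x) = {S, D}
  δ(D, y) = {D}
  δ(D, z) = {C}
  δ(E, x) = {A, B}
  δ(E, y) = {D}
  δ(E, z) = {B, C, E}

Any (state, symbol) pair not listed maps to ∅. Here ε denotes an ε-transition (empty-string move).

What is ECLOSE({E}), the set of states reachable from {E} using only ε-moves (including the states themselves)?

{E}

Begin with {E}.
No ε-moves leave this set, so the closure equals the set itself.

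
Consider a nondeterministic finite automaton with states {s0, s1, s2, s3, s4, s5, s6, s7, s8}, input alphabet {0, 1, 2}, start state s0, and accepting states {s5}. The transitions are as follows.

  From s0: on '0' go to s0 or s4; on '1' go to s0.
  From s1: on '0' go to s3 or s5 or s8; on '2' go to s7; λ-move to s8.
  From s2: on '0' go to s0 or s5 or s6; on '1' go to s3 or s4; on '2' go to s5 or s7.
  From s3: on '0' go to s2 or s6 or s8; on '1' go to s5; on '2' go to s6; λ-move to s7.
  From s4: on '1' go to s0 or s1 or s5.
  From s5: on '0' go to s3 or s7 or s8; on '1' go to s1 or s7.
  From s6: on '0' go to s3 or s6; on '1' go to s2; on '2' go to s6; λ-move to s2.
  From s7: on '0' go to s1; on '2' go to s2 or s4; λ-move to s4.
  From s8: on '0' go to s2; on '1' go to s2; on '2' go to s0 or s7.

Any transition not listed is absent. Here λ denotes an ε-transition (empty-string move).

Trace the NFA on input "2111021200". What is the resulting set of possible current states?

∅

Start in {s0}.
Read '2': s0→∅; now ∅.
The set is empty and remains empty for the remaining 9 symbols.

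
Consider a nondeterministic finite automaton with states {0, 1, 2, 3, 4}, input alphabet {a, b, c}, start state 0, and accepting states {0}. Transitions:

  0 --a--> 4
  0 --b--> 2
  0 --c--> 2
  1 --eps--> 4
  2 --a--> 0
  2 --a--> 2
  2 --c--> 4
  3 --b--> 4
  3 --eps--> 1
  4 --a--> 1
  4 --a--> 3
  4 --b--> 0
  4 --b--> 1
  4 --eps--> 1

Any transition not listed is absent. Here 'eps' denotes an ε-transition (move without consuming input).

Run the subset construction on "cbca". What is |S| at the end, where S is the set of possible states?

Start in {0}.
Read 'c': {0} → {2}.
Read 'b': {2} → ∅.
The set is empty and remains empty for the remaining 2 symbols.
That set has 0 states.

0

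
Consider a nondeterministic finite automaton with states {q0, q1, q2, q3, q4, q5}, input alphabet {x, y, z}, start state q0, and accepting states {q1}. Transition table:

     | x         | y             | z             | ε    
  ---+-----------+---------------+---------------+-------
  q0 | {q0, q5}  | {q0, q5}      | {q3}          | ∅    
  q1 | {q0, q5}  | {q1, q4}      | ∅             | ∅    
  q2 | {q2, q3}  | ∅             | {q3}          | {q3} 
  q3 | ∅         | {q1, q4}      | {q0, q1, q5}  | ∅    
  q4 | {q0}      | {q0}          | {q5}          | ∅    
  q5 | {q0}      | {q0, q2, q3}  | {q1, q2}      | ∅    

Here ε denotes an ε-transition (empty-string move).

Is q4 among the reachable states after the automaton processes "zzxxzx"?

No

Start in {q0}.
Read 'z': {q0} → {q3}.
Read 'z': {q3} → {q0, q1, q5}.
Read 'x': {q0, q1, q5} → {q0, q5}.
Read 'x': {q0, q5} → {q0, q5}.
Read 'z': {q0, q5} → {q1, q2, q3}.
Read 'x': {q1, q2, q3} → {q0, q2, q3, q5}.
State q4 is not in {q0, q2, q3, q5}.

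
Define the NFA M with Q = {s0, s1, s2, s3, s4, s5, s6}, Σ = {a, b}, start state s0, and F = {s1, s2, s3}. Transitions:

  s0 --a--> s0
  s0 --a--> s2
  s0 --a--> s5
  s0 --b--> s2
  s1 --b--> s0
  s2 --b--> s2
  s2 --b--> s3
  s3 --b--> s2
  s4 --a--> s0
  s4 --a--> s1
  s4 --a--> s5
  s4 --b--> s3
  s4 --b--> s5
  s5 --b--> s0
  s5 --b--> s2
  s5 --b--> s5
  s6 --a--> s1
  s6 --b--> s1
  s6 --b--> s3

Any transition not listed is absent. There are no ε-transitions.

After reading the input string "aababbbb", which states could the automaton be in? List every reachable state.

Start in {s0}.
Read 'a': s0→{s0, s2, s5}; now {s0, s2, s5}.
Read 'a': s0→{s0, s2, s5}, s2→∅, s5→∅; now {s0, s2, s5}.
Read 'b': s0→{s2}, s2→{s2, s3}, s5→{s0, s2, s5}; now {s0, s2, s3, s5}.
Read 'a': s0→{s0, s2, s5}, s2→∅, s3→∅, s5→∅; now {s0, s2, s5}.
Read 'b': s0→{s2}, s2→{s2, s3}, s5→{s0, s2, s5}; now {s0, s2, s3, s5}.
Read 'b': s0→{s2}, s2→{s2, s3}, s3→{s2}, s5→{s0, s2, s5}; now {s0, s2, s3, s5}.
Read 'b': s0→{s2}, s2→{s2, s3}, s3→{s2}, s5→{s0, s2, s5}; now {s0, s2, s3, s5}.
Read 'b': s0→{s2}, s2→{s2, s3}, s3→{s2}, s5→{s0, s2, s5}; now {s0, s2, s3, s5}.

{s0, s2, s3, s5}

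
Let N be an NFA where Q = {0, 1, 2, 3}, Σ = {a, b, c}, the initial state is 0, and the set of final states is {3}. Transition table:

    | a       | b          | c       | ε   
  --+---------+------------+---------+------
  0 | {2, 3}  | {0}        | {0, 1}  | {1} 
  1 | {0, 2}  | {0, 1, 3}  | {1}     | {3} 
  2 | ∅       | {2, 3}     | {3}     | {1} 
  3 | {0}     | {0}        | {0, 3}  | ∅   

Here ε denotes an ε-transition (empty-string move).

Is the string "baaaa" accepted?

Yes

Start: ε-closure({0}) = {0, 1, 3}.
Read 'b': 0→{0}, 1→{0, 1, 3}, 3→{0}; now {0, 1, 3}.
Read 'a': 0→{2, 3}, 1→{0, 2}, 3→{0}; union {0, 2, 3}; ε-closure = {0, 1, 2, 3}.
Read 'a': 0→{2, 3}, 1→{0, 2}, 2→∅, 3→{0}; union {0, 2, 3}; ε-closure = {0, 1, 2, 3}.
Read 'a': 0→{2, 3}, 1→{0, 2}, 2→∅, 3→{0}; union {0, 2, 3}; ε-closure = {0, 1, 2, 3}.
Read 'a': 0→{2, 3}, 1→{0, 2}, 2→∅, 3→{0}; union {0, 2, 3}; ε-closure = {0, 1, 2, 3}.
The final set {0, 1, 2, 3} contains the accepting state 3.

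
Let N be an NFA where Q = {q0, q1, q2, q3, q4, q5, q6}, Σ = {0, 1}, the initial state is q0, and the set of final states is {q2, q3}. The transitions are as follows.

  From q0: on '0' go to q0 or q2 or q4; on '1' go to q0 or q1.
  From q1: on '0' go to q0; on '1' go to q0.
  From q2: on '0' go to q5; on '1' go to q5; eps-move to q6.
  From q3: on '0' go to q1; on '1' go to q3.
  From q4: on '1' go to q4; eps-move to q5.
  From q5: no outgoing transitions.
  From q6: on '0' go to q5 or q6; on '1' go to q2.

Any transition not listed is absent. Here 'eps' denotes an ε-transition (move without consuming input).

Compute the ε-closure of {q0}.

Begin with {q0}.
No ε-moves leave this set, so the closure equals the set itself.

{q0}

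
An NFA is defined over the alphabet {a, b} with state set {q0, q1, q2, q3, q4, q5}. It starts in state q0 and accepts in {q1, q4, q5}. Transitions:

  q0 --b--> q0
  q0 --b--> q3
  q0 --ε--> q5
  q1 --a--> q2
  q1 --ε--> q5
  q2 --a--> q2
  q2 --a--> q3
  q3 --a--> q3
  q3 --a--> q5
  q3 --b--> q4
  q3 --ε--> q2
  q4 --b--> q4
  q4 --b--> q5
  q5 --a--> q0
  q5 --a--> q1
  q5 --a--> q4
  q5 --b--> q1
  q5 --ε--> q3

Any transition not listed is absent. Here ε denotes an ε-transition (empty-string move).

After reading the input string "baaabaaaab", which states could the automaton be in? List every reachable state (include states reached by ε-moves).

Start: ε-closure({q0}) = {q0, q2, q3, q5}.
Read 'b': q0→{q0, q3}, q2→∅, q3→{q4}, q5→{q1}; union {q0, q1, q3, q4}; ε-closure = {q0, q1, q2, q3, q4, q5}.
Read 'a': q0→∅, q1→{q2}, q2→{q2, q3}, q3→{q3, q5}, q4→∅, q5→{q0, q1, q4}; now {q0, q1, q2, q3, q4, q5}.
Read 'a': q0→∅, q1→{q2}, q2→{q2, q3}, q3→{q3, q5}, q4→∅, q5→{q0, q1, q4}; now {q0, q1, q2, q3, q4, q5}.
Read 'a': q0→∅, q1→{q2}, q2→{q2, q3}, q3→{q3, q5}, q4→∅, q5→{q0, q1, q4}; now {q0, q1, q2, q3, q4, q5}.
Read 'b': q0→{q0, q3}, q1→∅, q2→∅, q3→{q4}, q4→{q4, q5}, q5→{q1}; union {q0, q1, q3, q4, q5}; ε-closure = {q0, q1, q2, q3, q4, q5}.
Read 'a': q0→∅, q1→{q2}, q2→{q2, q3}, q3→{q3, q5}, q4→∅, q5→{q0, q1, q4}; now {q0, q1, q2, q3, q4, q5}.
Read 'a': q0→∅, q1→{q2}, q2→{q2, q3}, q3→{q3, q5}, q4→∅, q5→{q0, q1, q4}; now {q0, q1, q2, q3, q4, q5}.
Read 'a': q0→∅, q1→{q2}, q2→{q2, q3}, q3→{q3, q5}, q4→∅, q5→{q0, q1, q4}; now {q0, q1, q2, q3, q4, q5}.
Read 'a': q0→∅, q1→{q2}, q2→{q2, q3}, q3→{q3, q5}, q4→∅, q5→{q0, q1, q4}; now {q0, q1, q2, q3, q4, q5}.
Read 'b': q0→{q0, q3}, q1→∅, q2→∅, q3→{q4}, q4→{q4, q5}, q5→{q1}; union {q0, q1, q3, q4, q5}; ε-closure = {q0, q1, q2, q3, q4, q5}.

{q0, q1, q2, q3, q4, q5}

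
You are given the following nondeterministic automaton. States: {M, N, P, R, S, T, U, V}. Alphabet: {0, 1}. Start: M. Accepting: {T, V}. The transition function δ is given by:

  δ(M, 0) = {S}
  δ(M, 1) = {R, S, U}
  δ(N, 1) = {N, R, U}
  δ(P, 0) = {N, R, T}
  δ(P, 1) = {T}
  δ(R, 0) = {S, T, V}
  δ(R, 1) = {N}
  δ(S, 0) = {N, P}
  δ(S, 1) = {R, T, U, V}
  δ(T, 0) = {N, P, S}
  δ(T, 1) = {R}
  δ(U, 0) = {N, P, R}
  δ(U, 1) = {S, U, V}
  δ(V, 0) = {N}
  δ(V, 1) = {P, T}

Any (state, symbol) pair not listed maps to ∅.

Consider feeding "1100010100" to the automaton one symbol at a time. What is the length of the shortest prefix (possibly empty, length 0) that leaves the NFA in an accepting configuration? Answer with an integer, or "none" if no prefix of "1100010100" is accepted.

2

Start in {M}.
Read '1': {M} → {R, S, U}.
Read '1': {R, S, U} → {N, R, S, T, U, V}.
None of the earlier sets intersect F, but {N, R, S, T, U, V} does.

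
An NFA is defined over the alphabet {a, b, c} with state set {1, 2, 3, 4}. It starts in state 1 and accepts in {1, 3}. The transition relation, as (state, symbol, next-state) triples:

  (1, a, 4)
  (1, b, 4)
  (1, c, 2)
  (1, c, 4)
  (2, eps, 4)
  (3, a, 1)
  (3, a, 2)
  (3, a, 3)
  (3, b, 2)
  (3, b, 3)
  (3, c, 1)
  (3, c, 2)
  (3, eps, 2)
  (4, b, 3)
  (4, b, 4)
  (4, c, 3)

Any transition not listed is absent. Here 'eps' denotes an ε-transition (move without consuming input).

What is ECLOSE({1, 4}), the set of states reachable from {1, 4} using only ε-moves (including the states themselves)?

Begin with {1, 4}.
No ε-moves leave this set, so the closure equals the set itself.

{1, 4}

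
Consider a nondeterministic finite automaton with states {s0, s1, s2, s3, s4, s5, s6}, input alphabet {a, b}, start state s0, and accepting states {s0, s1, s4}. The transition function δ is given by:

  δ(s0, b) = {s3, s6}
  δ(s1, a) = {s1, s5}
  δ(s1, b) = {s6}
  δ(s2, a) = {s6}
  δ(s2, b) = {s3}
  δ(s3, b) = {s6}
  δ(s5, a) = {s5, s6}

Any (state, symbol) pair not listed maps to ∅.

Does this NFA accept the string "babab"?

Start in {s0}.
Read 'b': {s0} → {s3, s6}.
Read 'a': {s3, s6} → ∅.
The set is empty and remains empty for the remaining 3 symbols.
The final set ∅ contains no accepting state.

No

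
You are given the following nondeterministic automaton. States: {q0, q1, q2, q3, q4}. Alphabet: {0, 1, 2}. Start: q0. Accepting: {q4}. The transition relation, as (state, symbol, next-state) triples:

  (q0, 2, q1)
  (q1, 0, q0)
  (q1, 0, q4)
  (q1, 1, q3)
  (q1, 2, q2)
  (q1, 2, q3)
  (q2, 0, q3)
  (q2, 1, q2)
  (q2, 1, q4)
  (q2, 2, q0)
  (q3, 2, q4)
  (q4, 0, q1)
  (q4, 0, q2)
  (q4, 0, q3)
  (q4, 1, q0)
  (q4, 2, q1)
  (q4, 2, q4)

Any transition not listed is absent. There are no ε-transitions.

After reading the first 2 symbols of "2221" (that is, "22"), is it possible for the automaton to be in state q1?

No

Start in {q0}.
Read '2': {q0} → {q1}.
Read '2': {q1} → {q2, q3}.
State q1 is not in {q2, q3}.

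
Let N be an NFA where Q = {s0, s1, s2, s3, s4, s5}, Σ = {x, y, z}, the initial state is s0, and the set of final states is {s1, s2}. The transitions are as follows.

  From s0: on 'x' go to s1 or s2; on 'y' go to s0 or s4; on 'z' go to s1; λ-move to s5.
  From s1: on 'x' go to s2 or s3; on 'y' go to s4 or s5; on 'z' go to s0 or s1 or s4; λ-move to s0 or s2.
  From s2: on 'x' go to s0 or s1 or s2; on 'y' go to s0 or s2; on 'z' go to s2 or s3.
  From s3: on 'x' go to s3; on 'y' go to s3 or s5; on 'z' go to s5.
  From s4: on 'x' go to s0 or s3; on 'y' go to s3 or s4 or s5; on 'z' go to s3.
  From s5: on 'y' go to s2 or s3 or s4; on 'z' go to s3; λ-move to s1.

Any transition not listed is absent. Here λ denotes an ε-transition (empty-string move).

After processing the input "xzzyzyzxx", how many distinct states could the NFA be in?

5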